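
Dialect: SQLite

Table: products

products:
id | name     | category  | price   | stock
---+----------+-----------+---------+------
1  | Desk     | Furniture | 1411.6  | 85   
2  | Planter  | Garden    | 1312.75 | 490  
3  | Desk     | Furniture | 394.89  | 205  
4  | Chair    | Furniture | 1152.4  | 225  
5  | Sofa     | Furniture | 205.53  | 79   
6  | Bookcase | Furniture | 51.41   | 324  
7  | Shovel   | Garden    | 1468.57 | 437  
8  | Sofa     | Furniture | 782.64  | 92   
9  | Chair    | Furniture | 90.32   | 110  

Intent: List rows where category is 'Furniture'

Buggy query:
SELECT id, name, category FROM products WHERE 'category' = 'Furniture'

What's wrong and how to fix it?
Bug: 'category' in single quotes is a string literal, not the column; the comparison is literal-vs-literal and never true

Fix: Reference the column as category without single quotes

Corrected query:
SELECT id, name, category FROM products WHERE category = 'Furniture'

Result:
id | name     | category 
---+----------+----------
1  | Desk     | Furniture
3  | Desk     | Furniture
4  | Chair    | Furniture
5  | Sofa     | Furniture
6  | Bookcase | Furniture
8  | Sofa     | Furniture
9  | Chair    | Furniture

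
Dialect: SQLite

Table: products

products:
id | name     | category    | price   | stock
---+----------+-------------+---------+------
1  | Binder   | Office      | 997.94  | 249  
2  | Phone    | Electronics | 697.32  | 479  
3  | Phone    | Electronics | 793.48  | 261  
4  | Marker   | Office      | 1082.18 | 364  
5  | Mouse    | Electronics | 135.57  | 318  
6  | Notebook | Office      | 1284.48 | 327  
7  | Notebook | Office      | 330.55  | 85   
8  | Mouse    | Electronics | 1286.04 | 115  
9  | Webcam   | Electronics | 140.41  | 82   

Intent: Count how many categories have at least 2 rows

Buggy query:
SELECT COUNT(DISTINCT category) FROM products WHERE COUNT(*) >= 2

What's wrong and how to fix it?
Bug: WHERE filters individual rows, not groups, so a group-level COUNT is invalid there

Fix: Use a subquery that GROUPs and filters with HAVING, then count its rows

Corrected query:
SELECT COUNT(*) FROM (SELECT category FROM products GROUP BY category HAVING COUNT(*) >= 2)

Result:
COUNT(*)
--------
2       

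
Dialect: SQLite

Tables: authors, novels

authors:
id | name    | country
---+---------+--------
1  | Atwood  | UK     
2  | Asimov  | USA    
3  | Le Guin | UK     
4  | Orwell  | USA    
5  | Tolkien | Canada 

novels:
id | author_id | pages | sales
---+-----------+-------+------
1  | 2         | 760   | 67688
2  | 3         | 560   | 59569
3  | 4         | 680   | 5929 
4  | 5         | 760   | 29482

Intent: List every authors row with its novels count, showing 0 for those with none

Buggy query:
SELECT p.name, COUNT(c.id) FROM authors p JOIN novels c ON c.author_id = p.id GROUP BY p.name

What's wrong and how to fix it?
Bug: INNER JOIN drops authors rows that have no matching novels rows

Fix: Switch to LEFT JOIN to retain unmatched parent rows

Corrected query:
SELECT p.name, COUNT(c.id) FROM authors p LEFT JOIN novels c ON c.author_id = p.id GROUP BY p.name

Result:
name    | COUNT(c.id)
--------+------------
Asimov  | 1          
Atwood  | 0          
Le Guin | 1          
Orwell  | 1          
Tolkien | 1          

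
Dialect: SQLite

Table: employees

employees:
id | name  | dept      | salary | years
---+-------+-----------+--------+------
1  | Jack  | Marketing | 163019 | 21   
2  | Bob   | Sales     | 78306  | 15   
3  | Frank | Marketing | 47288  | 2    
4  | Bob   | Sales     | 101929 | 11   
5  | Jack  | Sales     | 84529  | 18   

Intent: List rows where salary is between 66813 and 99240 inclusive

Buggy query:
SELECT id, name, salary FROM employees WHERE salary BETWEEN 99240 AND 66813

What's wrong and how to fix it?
Bug: The bounds are reversed; BETWEEN a AND b requires a <= b to match anything

Fix: Write BETWEEN 66813 AND 99240

Corrected query:
SELECT id, name, salary FROM employees WHERE salary BETWEEN 66813 AND 99240

Result:
id | name | salary
---+------+-------
2  | Bob  | 78306 
5  | Jack | 84529 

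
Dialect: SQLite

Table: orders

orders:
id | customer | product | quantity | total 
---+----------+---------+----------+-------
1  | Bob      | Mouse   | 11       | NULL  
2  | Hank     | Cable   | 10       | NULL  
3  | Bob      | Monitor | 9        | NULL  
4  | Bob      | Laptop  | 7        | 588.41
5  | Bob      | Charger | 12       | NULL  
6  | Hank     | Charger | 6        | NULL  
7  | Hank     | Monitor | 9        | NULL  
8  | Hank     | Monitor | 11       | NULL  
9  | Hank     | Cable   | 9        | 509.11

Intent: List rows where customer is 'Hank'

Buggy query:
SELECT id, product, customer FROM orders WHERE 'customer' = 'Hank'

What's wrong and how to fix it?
Bug: Single quotes denote string literals in SQL; the column name is being compared as a constant string

Fix: Remove the quotes around the column name (or use double quotes for an identifier)

Corrected query:
SELECT id, product, customer FROM orders WHERE customer = 'Hank'

Result:
id | product | customer
---+---------+---------
2  | Cable   | Hank    
6  | Charger | Hank    
7  | Monitor | Hank    
8  | Monitor | Hank    
9  | Cable   | Hank    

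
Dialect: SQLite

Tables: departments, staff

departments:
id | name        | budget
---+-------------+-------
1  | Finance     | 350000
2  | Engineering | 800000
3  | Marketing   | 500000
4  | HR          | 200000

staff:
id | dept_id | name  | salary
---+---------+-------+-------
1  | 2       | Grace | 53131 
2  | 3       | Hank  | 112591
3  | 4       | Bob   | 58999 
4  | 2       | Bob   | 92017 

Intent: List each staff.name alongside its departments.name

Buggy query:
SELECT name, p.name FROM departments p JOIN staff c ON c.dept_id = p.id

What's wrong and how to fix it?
Bug: 'name' exists in both joined tables, so the database can't tell which one is meant

Fix: Qualify the column with its table alias (c.name)

Corrected query:
SELECT c.name, p.name FROM departments p JOIN staff c ON c.dept_id = p.id

Result:
name  | name       
------+------------
Grace | Engineering
Hank  | Marketing  
Bob   | HR         
Bob   | Engineering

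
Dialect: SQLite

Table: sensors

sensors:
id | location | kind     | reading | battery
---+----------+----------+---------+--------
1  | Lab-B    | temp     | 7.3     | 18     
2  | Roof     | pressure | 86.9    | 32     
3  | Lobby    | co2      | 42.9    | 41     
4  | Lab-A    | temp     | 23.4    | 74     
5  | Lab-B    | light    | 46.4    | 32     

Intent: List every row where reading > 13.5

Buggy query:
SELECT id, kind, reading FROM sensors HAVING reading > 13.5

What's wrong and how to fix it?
Bug: This is a non-aggregate query (no GROUP BY, no aggregates), so in SQLite the HAVING clause is invalid here; a row-level condition belongs in WHERE

Fix: Use WHERE for row-level filtering

Corrected query:
SELECT id, kind, reading FROM sensors WHERE reading > 13.5

Result:
id | kind     | reading
---+----------+--------
2  | pressure | 86.9   
3  | co2      | 42.9   
4  | temp     | 23.4   
5  | light    | 46.4   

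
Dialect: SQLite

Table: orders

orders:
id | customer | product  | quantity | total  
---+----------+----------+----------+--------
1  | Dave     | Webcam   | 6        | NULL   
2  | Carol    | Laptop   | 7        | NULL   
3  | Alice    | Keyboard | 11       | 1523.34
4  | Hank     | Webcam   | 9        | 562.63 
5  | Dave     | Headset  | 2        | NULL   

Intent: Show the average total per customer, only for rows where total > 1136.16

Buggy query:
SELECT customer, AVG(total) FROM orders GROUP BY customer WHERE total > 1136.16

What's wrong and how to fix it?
Bug: Row-level WHERE must come before GROUP BY in the clause order

Fix: Move the WHERE clause before GROUP BY

Corrected query:
SELECT customer, AVG(total) FROM orders WHERE total > 1136.16 GROUP BY customer

Result:
customer | AVG(total)
---------+-----------
Alice    | 1523.34   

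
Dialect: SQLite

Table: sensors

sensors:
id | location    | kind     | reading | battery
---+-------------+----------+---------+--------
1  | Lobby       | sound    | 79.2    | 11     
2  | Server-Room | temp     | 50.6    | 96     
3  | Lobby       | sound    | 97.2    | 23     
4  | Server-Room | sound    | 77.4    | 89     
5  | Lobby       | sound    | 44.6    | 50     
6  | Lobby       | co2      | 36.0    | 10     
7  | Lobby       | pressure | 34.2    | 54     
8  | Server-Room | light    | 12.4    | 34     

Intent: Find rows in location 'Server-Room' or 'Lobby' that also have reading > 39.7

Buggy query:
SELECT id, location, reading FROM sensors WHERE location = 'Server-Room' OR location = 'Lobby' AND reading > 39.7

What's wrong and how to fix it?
Bug: AND binds tighter than OR, so this parses as location = 'Server-Room' OR (location = 'Lobby' AND reading > 39.7)

Fix: Add parentheses around the OR so the AND applies to both alternatives

Corrected query:
SELECT id, location, reading FROM sensors WHERE (location = 'Server-Room' OR location = 'Lobby') AND reading > 39.7

Result:
id | location    | reading
---+-------------+--------
1  | Lobby       | 79.2   
2  | Server-Room | 50.6   
3  | Lobby       | 97.2   
4  | Server-Room | 77.4   
5  | Lobby       | 44.6   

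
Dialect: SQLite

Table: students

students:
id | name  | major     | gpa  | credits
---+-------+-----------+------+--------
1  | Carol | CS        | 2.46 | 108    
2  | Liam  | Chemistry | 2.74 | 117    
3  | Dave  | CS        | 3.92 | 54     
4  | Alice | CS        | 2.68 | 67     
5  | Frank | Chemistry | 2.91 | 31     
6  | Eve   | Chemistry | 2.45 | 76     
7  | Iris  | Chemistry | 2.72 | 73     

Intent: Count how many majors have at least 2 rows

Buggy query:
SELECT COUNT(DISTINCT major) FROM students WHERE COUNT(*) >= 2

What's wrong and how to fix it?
Bug: WHERE filters individual rows, not groups, so a group-level COUNT is invalid there

Fix: Use a subquery that GROUPs and filters with HAVING, then count its rows

Corrected query:
SELECT COUNT(*) FROM (SELECT major FROM students GROUP BY major HAVING COUNT(*) >= 2)

Result:
COUNT(*)
--------
2       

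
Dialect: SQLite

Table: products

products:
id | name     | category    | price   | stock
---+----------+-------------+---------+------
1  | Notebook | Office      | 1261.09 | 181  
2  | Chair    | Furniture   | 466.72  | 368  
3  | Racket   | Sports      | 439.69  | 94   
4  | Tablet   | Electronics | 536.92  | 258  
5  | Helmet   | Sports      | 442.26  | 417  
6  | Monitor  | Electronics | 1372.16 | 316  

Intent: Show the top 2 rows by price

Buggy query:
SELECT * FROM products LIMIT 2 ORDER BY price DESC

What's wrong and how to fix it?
Bug: LIMIT must come after ORDER BY

Fix: Swap the clauses: ORDER BY first, then LIMIT

Corrected query:
SELECT * FROM products ORDER BY price DESC LIMIT 2

Result:
id | name     | category    | price   | stock
---+----------+-------------+---------+------
6  | Monitor  | Electronics | 1372.16 | 316  
1  | Notebook | Office      | 1261.09 | 181  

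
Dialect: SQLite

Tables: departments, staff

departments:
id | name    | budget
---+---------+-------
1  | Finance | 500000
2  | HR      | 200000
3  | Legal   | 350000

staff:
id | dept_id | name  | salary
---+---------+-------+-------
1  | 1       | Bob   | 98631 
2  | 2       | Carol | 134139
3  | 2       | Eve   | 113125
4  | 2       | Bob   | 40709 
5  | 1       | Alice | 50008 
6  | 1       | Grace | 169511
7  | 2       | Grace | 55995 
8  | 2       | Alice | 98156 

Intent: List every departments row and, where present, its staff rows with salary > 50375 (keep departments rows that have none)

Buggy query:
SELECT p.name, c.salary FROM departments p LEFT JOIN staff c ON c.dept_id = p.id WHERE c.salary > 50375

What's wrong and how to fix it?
Bug: A WHERE condition on the right-hand table after LEFT JOIN drops unmatched parents

Fix: Put 'c.salary > 50375' in the JOIN's ON clause instead of WHERE

Corrected query:
SELECT p.name, c.salary FROM departments p LEFT JOIN staff c ON c.dept_id = p.id AND c.salary > 50375

Result:
name    | salary
--------+-------
Finance | 98631 
Finance | 169511
HR      | 55995 
HR      | 98156 
HR      | 113125
HR      | 134139
Legal   | NULL  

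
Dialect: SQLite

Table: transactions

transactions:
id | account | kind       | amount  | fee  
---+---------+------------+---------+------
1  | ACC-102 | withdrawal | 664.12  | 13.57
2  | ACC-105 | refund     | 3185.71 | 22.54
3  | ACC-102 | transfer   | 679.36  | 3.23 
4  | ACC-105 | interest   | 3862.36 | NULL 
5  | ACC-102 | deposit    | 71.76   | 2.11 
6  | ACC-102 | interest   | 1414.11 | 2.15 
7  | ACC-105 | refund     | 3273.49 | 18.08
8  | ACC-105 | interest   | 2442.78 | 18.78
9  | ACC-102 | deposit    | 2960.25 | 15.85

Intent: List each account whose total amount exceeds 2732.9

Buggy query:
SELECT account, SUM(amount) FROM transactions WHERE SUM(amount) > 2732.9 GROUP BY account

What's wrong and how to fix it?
Bug: Aggregate functions cannot appear in a WHERE clause

Fix: Use HAVING (which filters groups after aggregation) instead of WHERE

Corrected query:
SELECT account, SUM(amount) FROM transactions GROUP BY account HAVING SUM(amount) > 2732.9

Result:
account | SUM(amount)
--------+------------
ACC-102 | 5789.6     
ACC-105 | 12764.34   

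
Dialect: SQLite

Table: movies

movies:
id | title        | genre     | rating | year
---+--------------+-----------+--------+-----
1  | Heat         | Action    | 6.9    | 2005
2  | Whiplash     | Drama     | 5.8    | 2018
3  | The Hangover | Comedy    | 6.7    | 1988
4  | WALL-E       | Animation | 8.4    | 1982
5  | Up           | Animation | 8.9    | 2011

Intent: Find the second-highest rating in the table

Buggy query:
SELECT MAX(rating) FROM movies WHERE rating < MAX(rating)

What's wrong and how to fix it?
Bug: MAX(rating) on the right of the comparison is an aggregate-in-WHERE error

Fix: Put the inner MAX in a scalar subquery

Corrected query:
SELECT MAX(rating) FROM movies WHERE rating < (SELECT MAX(rating) FROM movies)

Result:
MAX(rating)
-----------
8.4        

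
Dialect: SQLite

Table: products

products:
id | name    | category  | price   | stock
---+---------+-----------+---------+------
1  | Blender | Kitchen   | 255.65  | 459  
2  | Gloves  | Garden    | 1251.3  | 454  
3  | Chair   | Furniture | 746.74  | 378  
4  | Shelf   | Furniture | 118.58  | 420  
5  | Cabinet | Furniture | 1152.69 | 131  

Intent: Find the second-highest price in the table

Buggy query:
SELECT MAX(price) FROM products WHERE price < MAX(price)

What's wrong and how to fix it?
Bug: The inner MAX is an aggregate inside WHERE, which is not allowed

Fix: Put the inner MAX in a scalar subquery

Corrected query:
SELECT MAX(price) FROM products WHERE price < (SELECT MAX(price) FROM products)

Result:
MAX(price)
----------
1152.69   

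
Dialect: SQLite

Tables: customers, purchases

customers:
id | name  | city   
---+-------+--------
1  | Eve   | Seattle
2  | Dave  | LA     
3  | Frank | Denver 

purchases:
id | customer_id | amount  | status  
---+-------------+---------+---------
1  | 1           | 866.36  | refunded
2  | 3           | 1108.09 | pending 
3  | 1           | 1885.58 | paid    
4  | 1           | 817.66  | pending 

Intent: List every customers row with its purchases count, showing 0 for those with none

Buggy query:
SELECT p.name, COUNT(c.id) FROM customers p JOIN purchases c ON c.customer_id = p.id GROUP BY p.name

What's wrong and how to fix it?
Bug: An inner join excludes parents with zero children

Fix: Use LEFT JOIN so parents without children still appear (COUNT(c.id) gives 0)

Corrected query:
SELECT p.name, COUNT(c.id) FROM customers p LEFT JOIN purchases c ON c.customer_id = p.id GROUP BY p.name

Result:
name  | COUNT(c.id)
------+------------
Dave  | 0          
Eve   | 3          
Frank | 1          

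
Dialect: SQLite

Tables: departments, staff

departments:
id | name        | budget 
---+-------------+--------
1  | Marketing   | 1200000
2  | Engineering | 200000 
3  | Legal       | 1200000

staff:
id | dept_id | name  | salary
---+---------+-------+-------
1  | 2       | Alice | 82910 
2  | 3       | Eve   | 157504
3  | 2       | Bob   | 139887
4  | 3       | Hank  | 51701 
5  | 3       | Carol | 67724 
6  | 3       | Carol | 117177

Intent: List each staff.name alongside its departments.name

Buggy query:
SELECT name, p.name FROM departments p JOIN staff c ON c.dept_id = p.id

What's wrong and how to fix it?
Bug: 'name' exists in both joined tables, so the database can't tell which one is meant

Fix: Qualify the column with its table alias (c.name)

Corrected query:
SELECT c.name, p.name FROM departments p JOIN staff c ON c.dept_id = p.id

Result:
name  | name       
------+------------
Alice | Engineering
Eve   | Legal      
Bob   | Engineering
Hank  | Legal      
Carol | Legal      
Carol | Legal      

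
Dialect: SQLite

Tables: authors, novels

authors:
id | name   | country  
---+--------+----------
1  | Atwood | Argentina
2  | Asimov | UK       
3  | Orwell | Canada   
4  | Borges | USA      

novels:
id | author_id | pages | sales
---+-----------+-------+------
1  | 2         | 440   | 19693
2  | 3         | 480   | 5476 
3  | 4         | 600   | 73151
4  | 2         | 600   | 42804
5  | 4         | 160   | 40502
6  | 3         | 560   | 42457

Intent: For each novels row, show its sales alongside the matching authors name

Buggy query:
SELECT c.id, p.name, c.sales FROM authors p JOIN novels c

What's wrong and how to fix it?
Bug: Missing join condition: each novels row is matched to all authors rows instead of just its own

Fix: Add ON c.author_id = p.id to the JOIN

Corrected query:
SELECT c.id, p.name, c.sales FROM authors p JOIN novels c ON c.author_id = p.id

Result:
id | name   | sales
---+--------+------
1  | Asimov | 19693
2  | Orwell | 5476 
3  | Borges | 73151
4  | Asimov | 42804
5  | Borges | 40502
6  | Orwell | 42457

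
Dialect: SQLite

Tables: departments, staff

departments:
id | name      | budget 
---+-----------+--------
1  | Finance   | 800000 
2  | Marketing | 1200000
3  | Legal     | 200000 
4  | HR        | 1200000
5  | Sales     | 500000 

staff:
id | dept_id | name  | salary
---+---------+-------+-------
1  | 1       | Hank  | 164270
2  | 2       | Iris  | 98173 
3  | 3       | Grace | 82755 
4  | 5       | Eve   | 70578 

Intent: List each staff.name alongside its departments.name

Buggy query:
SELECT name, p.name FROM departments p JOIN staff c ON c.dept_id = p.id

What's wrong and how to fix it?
Bug: Both tables have a 'name' column; the unqualified reference is ambiguous

Fix: Prefix ambiguous columns with the table alias

Corrected query:
SELECT c.name, p.name FROM departments p JOIN staff c ON c.dept_id = p.id

Result:
name  | name     
------+----------
Hank  | Finance  
Iris  | Marketing
Grace | Legal    
Eve   | Sales    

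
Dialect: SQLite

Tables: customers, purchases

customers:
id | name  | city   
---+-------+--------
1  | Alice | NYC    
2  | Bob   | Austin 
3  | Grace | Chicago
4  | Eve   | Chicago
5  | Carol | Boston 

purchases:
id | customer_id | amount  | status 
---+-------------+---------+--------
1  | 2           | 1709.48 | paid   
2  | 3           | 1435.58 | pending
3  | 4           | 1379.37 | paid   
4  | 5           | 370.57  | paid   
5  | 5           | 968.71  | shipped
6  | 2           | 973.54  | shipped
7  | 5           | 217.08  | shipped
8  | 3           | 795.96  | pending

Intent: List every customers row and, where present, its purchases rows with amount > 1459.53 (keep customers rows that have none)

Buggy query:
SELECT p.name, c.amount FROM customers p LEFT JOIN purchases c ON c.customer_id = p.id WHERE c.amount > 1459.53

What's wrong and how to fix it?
Bug: A WHERE condition on the right-hand table after LEFT JOIN drops unmatched parents

Fix: Move the right-table condition into the ON clause so unmatched parents are kept

Corrected query:
SELECT p.name, c.amount FROM customers p LEFT JOIN purchases c ON c.customer_id = p.id AND c.amount > 1459.53

Result:
name  | amount 
------+--------
Alice | NULL   
Bob   | 1709.48
Grace | NULL   
Eve   | NULL   
Carol | NULL   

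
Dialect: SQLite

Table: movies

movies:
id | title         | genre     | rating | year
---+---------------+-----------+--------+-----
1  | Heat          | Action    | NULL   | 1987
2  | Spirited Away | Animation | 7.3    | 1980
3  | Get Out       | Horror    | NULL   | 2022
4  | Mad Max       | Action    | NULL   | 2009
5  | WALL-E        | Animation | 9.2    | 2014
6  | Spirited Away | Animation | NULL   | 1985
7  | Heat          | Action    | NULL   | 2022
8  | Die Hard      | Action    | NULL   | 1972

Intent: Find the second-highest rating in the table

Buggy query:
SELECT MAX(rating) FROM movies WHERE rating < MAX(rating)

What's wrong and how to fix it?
Bug: MAX(rating) on the right of the comparison is an aggregate-in-WHERE error

Fix: Put the inner MAX in a scalar subquery

Corrected query:
SELECT MAX(rating) FROM movies WHERE rating < (SELECT MAX(rating) FROM movies)

Result:
MAX(rating)
-----------
7.3        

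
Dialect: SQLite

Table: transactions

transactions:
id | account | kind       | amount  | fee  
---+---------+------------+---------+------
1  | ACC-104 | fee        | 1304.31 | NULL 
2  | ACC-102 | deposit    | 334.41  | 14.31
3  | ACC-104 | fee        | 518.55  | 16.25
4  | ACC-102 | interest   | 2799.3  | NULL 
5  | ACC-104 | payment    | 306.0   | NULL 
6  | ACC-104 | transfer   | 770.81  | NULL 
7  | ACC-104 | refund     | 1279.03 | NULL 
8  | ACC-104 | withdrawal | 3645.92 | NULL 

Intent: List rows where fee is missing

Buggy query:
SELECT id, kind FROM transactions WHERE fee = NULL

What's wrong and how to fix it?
Bug: '= NULL' is always unknown in SQL three-valued logic, so no rows match

Fix: Use IS NULL to test for NULL

Corrected query:
SELECT id, kind FROM transactions WHERE fee IS NULL

Result:
id | kind      
---+-----------
1  | fee       
4  | interest  
5  | payment   
6  | transfer  
7  | refund    
8  | withdrawal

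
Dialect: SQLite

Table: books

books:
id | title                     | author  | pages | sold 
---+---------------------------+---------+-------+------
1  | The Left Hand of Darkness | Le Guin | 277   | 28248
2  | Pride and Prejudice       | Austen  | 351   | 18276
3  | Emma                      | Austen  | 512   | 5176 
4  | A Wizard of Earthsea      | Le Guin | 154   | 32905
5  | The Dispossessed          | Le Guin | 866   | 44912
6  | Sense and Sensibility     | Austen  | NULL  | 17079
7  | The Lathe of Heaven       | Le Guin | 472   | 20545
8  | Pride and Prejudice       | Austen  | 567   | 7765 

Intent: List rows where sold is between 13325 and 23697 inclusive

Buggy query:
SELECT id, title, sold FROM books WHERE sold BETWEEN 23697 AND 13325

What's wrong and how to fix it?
Bug: BETWEEN expects the lower bound first; with 23697 AND 13325 the range is empty

Fix: Swap the bounds so the smaller value comes first

Corrected query:
SELECT id, title, sold FROM books WHERE sold BETWEEN 13325 AND 23697

Result:
id | title                 | sold 
---+-----------------------+------
2  | Pride and Prejudice   | 18276
6  | Sense and Sensibility | 17079
7  | The Lathe of Heaven   | 20545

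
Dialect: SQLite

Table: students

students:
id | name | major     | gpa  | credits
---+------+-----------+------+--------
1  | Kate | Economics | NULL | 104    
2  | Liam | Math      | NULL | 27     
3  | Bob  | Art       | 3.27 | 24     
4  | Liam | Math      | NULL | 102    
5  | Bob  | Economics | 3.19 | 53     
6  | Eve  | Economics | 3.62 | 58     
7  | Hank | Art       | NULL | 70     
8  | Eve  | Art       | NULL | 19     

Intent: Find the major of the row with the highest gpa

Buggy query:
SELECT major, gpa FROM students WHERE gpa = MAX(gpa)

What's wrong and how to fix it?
Bug: WHERE is evaluated per row; an aggregate over the whole table isn't defined there

Fix: Use a subquery: WHERE gpa = (SELECT MAX(gpa) FROM students)

Corrected query:
SELECT major, gpa FROM students WHERE gpa = (SELECT MAX(gpa) FROM students)

Result:
major     | gpa 
----------+-----
Economics | 3.62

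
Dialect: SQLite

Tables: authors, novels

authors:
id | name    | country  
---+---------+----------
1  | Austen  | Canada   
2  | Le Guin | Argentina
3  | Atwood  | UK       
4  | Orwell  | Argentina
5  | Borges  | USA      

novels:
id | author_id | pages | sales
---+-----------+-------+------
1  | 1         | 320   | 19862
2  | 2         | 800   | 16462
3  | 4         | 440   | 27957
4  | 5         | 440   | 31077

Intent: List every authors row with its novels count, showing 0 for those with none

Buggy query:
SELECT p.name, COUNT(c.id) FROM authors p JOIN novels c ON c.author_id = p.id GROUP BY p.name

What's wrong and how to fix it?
Bug: An inner join excludes parents with zero children

Fix: Switch to LEFT JOIN to retain unmatched parent rows

Corrected query:
SELECT p.name, COUNT(c.id) FROM authors p LEFT JOIN novels c ON c.author_id = p.id GROUP BY p.name

Result:
name    | COUNT(c.id)
--------+------------
Atwood  | 0          
Austen  | 1          
Borges  | 1          
Le Guin | 1          
Orwell  | 1          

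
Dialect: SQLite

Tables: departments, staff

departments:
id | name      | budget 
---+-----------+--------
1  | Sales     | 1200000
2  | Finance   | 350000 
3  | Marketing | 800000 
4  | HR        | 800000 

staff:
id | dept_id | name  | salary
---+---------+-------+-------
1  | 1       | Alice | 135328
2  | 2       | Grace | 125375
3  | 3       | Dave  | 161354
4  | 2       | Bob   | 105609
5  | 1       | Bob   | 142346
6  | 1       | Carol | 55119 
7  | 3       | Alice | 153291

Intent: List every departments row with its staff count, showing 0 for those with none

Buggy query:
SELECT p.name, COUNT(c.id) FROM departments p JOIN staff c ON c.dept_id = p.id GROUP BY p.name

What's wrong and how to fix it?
Bug: INNER JOIN drops departments rows that have no matching staff rows

Fix: Switch to LEFT JOIN to retain unmatched parent rows

Corrected query:
SELECT p.name, COUNT(c.id) FROM departments p LEFT JOIN staff c ON c.dept_id = p.id GROUP BY p.name

Result:
name      | COUNT(c.id)
----------+------------
Finance   | 2          
HR        | 0          
Marketing | 2          
Sales     | 3          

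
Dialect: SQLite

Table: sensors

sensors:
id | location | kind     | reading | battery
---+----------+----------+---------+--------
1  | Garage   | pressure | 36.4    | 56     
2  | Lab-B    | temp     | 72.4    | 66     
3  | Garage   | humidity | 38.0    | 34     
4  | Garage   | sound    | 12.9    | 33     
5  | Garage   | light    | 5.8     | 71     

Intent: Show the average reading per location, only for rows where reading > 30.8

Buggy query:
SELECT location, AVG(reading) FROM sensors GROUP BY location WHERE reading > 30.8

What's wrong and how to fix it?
Bug: WHERE cannot follow GROUP BY

Fix: Place WHERE between FROM and GROUP BY

Corrected query:
SELECT location, AVG(reading) FROM sensors WHERE reading > 30.8 GROUP BY location

Result:
location | AVG(reading)
---------+-------------
Garage   | 37.2        
Lab-B    | 72.4        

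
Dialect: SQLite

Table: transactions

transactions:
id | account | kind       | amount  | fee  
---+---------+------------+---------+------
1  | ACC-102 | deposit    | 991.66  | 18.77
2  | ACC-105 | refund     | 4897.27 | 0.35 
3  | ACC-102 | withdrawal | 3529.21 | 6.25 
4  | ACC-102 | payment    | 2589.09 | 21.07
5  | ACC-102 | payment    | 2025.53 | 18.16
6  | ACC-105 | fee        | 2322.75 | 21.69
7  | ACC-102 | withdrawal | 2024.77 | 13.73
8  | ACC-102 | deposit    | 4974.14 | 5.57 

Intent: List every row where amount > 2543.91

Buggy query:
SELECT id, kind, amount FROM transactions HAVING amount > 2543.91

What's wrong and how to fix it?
Bug: This is a non-aggregate query (no GROUP BY, no aggregates), so in SQLite the HAVING clause is invalid here; a row-level condition belongs in WHERE

Fix: Replace HAVING with WHERE since the condition applies to individual rows

Corrected query:
SELECT id, kind, amount FROM transactions WHERE amount > 2543.91

Result:
id | kind       | amount 
---+------------+--------
2  | refund     | 4897.27
3  | withdrawal | 3529.21
4  | payment    | 2589.09
8  | deposit    | 4974.14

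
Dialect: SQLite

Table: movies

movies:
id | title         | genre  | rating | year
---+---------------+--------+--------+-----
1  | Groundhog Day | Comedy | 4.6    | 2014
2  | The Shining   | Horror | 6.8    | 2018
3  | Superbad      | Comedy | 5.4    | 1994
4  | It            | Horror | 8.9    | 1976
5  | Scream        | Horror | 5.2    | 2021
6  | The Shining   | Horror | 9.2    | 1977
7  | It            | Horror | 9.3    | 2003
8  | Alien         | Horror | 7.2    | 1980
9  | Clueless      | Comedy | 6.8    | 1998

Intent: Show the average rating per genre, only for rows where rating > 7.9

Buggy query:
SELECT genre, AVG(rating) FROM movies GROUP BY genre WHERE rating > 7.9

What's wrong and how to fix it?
Bug: WHERE cannot follow GROUP BY

Fix: Place WHERE between FROM and GROUP BY

Corrected query:
SELECT genre, AVG(rating) FROM movies WHERE rating > 7.9 GROUP BY genre

Result:
genre  | AVG(rating)
-------+------------
Horror | 9.133333   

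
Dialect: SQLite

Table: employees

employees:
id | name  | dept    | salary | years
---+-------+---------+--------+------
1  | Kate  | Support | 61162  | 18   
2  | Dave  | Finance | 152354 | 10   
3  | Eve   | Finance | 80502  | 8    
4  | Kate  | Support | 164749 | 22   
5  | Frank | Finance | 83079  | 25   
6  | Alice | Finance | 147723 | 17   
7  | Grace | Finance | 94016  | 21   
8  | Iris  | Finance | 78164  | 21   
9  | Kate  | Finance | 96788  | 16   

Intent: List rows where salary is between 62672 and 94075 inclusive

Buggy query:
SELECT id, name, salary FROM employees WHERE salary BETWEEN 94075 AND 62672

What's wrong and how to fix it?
Bug: The bounds are reversed; BETWEEN a AND b requires a <= b to match anything

Fix: Write BETWEEN 62672 AND 94075

Corrected query:
SELECT id, name, salary FROM employees WHERE salary BETWEEN 62672 AND 94075

Result:
id | name  | salary
---+-------+-------
3  | Eve   | 80502 
5  | Frank | 83079 
7  | Grace | 94016 
8  | Iris  | 78164 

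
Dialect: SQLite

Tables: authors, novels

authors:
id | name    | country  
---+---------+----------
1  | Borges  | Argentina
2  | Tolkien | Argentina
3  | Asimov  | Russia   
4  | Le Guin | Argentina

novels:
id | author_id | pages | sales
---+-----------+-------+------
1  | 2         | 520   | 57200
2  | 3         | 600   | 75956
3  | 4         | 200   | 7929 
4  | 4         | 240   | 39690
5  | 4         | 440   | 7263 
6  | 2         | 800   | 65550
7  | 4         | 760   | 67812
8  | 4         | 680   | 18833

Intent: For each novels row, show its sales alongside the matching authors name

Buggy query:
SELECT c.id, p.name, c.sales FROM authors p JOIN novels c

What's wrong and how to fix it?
Bug: Missing join condition: each novels row is matched to all authors rows instead of just its own

Fix: Specify the join condition linking the foreign key to the parent id

Corrected query:
SELECT c.id, p.name, c.sales FROM authors p JOIN novels c ON c.author_id = p.id

Result:
id | name    | sales
---+---------+------
1  | Tolkien | 57200
2  | Asimov  | 75956
3  | Le Guin | 7929 
4  | Le Guin | 39690
5  | Le Guin | 7263 
6  | Tolkien | 65550
7  | Le Guin | 67812
8  | Le Guin | 18833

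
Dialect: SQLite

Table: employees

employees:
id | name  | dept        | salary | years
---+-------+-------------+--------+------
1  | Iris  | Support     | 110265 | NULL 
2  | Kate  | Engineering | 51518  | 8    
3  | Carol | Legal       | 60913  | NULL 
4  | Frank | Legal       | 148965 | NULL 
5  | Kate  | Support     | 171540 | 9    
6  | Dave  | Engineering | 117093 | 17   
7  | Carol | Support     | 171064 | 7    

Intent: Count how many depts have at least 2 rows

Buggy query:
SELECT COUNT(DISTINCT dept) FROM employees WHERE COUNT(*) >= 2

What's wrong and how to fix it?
Bug: WHERE filters individual rows, not groups, so a group-level COUNT is invalid there

Fix: Group first with HAVING COUNT(*) >= 2, then COUNT the resulting groups

Corrected query:
SELECT COUNT(*) FROM (SELECT dept FROM employees GROUP BY dept HAVING COUNT(*) >= 2)

Result:
COUNT(*)
--------
3       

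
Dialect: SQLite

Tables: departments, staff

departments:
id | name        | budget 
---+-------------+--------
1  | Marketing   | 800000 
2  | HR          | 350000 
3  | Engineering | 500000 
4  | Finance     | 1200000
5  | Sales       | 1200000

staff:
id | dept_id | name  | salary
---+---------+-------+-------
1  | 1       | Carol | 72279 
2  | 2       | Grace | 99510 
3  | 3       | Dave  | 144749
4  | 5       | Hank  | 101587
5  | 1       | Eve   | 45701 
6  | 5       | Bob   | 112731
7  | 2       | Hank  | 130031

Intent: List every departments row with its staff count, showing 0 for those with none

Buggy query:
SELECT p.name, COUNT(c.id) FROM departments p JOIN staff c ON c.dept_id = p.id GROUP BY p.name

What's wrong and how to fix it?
Bug: An inner join excludes parents with zero children

Fix: Switch to LEFT JOIN to retain unmatched parent rows

Corrected query:
SELECT p.name, COUNT(c.id) FROM departments p LEFT JOIN staff c ON c.dept_id = p.id GROUP BY p.name

Result:
name        | COUNT(c.id)
------------+------------
Engineering | 1          
Finance     | 0          
HR          | 2          
Marketing   | 2          
Sales       | 2          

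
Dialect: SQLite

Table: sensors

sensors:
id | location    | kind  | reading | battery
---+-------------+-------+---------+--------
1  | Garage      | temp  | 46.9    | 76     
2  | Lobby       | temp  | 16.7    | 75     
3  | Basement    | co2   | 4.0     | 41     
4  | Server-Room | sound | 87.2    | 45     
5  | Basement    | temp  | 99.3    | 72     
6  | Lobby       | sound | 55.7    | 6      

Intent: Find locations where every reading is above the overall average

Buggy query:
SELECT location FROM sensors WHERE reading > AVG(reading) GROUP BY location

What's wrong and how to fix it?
Bug: WHERE evaluates per row before aggregation, so AVG() is unavailable

Fix: Compute the overall average in a scalar subquery and compare each group's MIN against it in HAVING

Corrected query:
SELECT location FROM sensors GROUP BY location HAVING MIN(reading) > (SELECT AVG(reading) FROM sensors)

Result:
location   
-----------
Server-Room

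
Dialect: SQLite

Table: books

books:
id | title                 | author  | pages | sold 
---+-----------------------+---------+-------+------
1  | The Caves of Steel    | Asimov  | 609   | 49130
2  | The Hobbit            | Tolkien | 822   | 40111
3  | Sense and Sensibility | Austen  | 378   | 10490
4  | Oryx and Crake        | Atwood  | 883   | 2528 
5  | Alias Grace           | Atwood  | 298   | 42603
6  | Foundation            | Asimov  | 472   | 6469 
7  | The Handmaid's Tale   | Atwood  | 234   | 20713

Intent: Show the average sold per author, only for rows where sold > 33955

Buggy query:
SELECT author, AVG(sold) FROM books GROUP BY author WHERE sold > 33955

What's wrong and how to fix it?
Bug: Row-level WHERE must come before GROUP BY in the clause order

Fix: Place WHERE between FROM and GROUP BY

Corrected query:
SELECT author, AVG(sold) FROM books WHERE sold > 33955 GROUP BY author

Result:
author  | AVG(sold)
--------+----------
Asimov  | 49130    
Atwood  | 42603    
Tolkien | 40111    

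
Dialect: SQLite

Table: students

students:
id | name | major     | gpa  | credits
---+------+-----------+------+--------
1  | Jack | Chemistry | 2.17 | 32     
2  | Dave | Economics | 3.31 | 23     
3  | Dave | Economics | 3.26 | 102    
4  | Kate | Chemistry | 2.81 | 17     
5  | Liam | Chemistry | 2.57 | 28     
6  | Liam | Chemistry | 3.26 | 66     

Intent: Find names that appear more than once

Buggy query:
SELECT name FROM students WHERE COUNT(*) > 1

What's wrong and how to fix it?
Bug: COUNT(*) is an aggregate and cannot be used in WHERE

Fix: Group first, then use HAVING for the count condition

Corrected query:
SELECT name FROM students GROUP BY name HAVING COUNT(*) > 1

Result:
name
----
Dave
Liam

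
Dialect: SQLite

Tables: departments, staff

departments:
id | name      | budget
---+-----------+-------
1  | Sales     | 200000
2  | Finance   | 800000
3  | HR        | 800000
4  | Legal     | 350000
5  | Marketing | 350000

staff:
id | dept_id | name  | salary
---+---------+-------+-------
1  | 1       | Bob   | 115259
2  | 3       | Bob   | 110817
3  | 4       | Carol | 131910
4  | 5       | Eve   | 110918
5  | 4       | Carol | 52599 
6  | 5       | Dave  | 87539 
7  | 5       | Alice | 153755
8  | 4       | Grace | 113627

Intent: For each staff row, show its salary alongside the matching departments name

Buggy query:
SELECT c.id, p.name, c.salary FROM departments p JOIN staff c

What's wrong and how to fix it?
Bug: Missing join condition: each staff row is matched to all departments rows instead of just its own

Fix: Add ON c.dept_id = p.id to the JOIN

Corrected query:
SELECT c.id, p.name, c.salary FROM departments p JOIN staff c ON c.dept_id = p.id

Result:
id | name      | salary
---+-----------+-------
1  | Sales     | 115259
2  | HR        | 110817
3  | Legal     | 131910
4  | Marketing | 110918
5  | Legal     | 52599 
6  | Marketing | 87539 
7  | Marketing | 153755
8  | Legal     | 113627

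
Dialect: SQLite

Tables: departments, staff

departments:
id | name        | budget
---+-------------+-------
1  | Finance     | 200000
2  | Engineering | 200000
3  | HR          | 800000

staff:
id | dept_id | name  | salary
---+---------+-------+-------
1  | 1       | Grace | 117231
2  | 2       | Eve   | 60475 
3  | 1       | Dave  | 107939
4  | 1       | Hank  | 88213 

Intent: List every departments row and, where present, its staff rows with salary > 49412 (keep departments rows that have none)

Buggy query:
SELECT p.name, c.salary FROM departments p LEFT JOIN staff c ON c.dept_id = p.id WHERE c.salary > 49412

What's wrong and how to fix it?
Bug: A WHERE condition on the right-hand table after LEFT JOIN drops unmatched parents

Fix: Move the right-table condition into the ON clause so unmatched parents are kept

Corrected query:
SELECT p.name, c.salary FROM departments p LEFT JOIN staff c ON c.dept_id = p.id AND c.salary > 49412

Result:
name        | salary
------------+-------
Finance     | 88213 
Finance     | 107939
Finance     | 117231
Engineering | 60475 
HR          | NULL  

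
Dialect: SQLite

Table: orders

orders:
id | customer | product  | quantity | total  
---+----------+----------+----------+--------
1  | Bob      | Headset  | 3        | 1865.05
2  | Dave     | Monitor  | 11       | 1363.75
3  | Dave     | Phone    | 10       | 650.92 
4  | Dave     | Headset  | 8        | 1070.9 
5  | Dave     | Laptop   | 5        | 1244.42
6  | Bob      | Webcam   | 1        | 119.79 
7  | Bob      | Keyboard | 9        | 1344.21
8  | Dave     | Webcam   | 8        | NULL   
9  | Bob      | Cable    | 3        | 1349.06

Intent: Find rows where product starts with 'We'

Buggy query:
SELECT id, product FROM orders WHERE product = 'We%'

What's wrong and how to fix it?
Bug: '=' compares the literal string including the % character; pattern matching needs LIKE

Fix: Replace '=' with LIKE so 'We%' is treated as a pattern

Corrected query:
SELECT id, product FROM orders WHERE product LIKE 'We%'

Result:
id | product
---+--------
6  | Webcam 
8  | Webcam 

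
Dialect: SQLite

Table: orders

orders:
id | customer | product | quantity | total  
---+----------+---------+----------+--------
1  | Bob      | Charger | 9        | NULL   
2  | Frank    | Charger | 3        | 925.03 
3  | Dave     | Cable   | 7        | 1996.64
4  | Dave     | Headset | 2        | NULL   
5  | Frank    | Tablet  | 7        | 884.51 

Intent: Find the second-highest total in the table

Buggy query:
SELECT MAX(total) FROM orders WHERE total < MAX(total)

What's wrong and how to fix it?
Bug: The inner MAX is an aggregate inside WHERE, which is not allowed

Fix: Put the inner MAX in a scalar subquery

Corrected query:
SELECT MAX(total) FROM orders WHERE total < (SELECT MAX(total) FROM orders)

Result:
MAX(total)
----------
925.03    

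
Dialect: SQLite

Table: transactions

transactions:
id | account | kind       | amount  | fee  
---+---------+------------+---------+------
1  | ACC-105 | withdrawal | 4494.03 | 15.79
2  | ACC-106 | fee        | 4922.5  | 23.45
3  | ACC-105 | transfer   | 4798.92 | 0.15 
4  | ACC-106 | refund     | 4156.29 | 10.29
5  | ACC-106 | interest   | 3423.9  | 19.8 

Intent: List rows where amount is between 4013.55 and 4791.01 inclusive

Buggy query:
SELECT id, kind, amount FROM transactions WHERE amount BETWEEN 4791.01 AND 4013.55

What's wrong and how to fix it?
Bug: The bounds are reversed; BETWEEN a AND b requires a <= b to match anything

Fix: Write BETWEEN 4013.55 AND 4791.01

Corrected query:
SELECT id, kind, amount FROM transactions WHERE amount BETWEEN 4013.55 AND 4791.01

Result:
id | kind       | amount 
---+------------+--------
1  | withdrawal | 4494.03
4  | refund     | 4156.29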